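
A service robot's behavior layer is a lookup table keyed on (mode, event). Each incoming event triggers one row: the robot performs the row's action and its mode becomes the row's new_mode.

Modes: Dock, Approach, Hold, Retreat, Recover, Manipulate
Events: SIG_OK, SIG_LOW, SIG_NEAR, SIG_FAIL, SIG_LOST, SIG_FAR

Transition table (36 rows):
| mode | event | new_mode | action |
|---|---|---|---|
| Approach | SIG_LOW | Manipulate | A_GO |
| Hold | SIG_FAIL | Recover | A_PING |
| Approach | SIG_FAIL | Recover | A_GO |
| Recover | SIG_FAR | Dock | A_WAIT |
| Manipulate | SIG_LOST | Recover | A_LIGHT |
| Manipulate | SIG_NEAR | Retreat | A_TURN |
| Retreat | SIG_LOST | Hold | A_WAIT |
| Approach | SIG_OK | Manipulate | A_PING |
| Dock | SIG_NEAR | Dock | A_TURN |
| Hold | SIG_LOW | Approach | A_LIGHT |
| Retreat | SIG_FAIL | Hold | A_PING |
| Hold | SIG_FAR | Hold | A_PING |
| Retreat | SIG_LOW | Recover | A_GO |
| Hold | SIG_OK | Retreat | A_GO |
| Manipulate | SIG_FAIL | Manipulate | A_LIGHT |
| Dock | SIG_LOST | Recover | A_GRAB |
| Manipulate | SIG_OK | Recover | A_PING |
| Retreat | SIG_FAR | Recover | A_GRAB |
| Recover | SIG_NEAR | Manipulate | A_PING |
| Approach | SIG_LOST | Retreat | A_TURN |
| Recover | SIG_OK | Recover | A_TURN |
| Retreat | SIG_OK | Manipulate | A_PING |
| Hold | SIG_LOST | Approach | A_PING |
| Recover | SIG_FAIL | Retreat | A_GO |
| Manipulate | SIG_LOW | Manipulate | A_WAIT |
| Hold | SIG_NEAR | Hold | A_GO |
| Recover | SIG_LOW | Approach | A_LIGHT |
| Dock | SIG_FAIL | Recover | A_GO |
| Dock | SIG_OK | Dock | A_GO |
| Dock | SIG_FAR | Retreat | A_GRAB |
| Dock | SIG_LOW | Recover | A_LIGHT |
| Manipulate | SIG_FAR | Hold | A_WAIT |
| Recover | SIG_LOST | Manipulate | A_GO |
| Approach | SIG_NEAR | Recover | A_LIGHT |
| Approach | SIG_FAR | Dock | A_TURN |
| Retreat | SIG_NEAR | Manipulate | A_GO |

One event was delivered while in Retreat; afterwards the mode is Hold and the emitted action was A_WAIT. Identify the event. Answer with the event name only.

try SIG_OK: (Retreat, SIG_OK) → (Manipulate, A_PING)
try SIG_LOW: (Retreat, SIG_LOW) → (Recover, A_GO)
try SIG_NEAR: (Retreat, SIG_NEAR) → (Manipulate, A_GO)
try SIG_FAIL: (Retreat, SIG_FAIL) → (Hold, A_PING)
try SIG_LOST: (Retreat, SIG_LOST) → (Hold, A_WAIT)  ← matches
try SIG_FAR: (Retreat, SIG_FAR) → (Recover, A_GRAB)

SIG_LOST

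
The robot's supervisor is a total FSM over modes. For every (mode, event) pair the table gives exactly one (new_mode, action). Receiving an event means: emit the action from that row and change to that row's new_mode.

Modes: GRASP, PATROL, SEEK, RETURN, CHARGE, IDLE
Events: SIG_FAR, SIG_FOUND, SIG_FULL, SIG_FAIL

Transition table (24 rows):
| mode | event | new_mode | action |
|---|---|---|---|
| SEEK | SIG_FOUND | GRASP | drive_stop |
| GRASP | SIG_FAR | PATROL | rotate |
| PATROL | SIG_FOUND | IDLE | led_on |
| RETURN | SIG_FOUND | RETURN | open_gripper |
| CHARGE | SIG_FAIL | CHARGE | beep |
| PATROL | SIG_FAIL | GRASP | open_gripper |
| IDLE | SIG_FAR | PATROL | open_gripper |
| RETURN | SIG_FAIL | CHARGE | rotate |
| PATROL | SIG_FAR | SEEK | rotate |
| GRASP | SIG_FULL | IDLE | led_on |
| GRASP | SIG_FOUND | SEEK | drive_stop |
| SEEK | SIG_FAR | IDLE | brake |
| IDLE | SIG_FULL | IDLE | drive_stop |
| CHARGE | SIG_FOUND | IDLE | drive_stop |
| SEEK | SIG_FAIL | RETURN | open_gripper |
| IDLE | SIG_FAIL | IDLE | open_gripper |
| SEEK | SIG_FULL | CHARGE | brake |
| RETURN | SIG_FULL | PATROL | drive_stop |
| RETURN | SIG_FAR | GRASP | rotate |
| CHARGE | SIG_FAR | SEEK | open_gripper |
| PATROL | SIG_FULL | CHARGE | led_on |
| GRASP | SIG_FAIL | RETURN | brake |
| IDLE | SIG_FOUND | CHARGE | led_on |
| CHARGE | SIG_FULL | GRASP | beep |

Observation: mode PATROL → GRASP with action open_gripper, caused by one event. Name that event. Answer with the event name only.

SIG_FAIL

try SIG_FAR: (PATROL, SIG_FAR) → (SEEK, rotate)
try SIG_FOUND: (PATROL, SIG_FOUND) → (IDLE, led_on)
try SIG_FULL: (PATROL, SIG_FULL) → (CHARGE, led_on)
try SIG_FAIL: (PATROL, SIG_FAIL) → (GRASP, open_gripper)  ← matches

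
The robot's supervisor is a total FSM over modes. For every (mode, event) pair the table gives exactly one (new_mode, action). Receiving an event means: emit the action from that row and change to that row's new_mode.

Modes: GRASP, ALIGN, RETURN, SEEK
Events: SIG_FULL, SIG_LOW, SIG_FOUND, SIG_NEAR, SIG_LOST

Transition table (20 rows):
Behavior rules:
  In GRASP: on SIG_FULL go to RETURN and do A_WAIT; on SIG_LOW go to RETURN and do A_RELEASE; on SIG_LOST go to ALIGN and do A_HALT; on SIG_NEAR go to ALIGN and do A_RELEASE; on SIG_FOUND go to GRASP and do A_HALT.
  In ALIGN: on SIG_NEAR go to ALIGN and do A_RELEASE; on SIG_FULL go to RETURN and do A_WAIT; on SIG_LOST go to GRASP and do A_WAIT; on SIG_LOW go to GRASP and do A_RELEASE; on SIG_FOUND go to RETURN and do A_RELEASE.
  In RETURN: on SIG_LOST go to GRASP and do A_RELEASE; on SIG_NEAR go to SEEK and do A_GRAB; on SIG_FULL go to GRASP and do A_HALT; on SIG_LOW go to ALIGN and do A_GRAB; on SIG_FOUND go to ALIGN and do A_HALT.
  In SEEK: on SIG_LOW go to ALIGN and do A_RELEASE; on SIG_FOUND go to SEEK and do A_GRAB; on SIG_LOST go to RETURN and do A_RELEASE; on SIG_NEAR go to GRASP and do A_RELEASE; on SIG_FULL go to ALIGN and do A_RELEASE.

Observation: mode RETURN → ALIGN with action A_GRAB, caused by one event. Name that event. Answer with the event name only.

try SIG_FULL: (RETURN, SIG_FULL) → (GRASP, A_HALT)
try SIG_LOW: (RETURN, SIG_LOW) → (ALIGN, A_GRAB)  ← matches
try SIG_FOUND: (RETURN, SIG_FOUND) → (ALIGN, A_HALT)
try SIG_NEAR: (RETURN, SIG_NEAR) → (SEEK, A_GRAB)
try SIG_LOST: (RETURN, SIG_LOST) → (GRASP, A_RELEASE)

SIG_LOW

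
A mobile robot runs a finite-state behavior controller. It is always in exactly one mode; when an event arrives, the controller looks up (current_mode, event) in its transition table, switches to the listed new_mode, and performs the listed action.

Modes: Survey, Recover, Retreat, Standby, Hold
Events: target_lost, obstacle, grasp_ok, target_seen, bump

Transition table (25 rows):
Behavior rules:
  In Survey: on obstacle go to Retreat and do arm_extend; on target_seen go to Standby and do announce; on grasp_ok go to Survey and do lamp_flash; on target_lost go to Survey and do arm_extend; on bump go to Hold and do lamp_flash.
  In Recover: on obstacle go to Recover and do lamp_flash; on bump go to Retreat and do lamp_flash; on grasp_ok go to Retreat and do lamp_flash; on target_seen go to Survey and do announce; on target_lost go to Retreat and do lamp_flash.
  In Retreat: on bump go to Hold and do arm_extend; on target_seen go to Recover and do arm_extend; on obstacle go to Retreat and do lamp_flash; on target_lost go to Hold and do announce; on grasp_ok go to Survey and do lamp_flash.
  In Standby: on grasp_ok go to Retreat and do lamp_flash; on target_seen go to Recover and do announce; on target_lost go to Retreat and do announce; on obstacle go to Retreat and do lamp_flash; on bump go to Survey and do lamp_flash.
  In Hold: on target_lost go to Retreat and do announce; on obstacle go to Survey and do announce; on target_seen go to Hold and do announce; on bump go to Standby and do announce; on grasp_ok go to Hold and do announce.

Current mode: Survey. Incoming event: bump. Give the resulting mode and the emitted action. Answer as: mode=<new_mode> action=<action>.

mode=Hold action=lamp_flash

current mode = Survey; filter table to that mode:
  (Survey, obstacle) → (Retreat, arm_extend)
  (Survey, target_seen) → (Standby, announce)
  (Survey, grasp_ok) → (Survey, lamp_flash)
  (Survey, target_lost) → (Survey, arm_extend)
  (Survey, bump) → (Hold, lamp_flash)  ← event matches
event = bump selects (Hold, lamp_flash)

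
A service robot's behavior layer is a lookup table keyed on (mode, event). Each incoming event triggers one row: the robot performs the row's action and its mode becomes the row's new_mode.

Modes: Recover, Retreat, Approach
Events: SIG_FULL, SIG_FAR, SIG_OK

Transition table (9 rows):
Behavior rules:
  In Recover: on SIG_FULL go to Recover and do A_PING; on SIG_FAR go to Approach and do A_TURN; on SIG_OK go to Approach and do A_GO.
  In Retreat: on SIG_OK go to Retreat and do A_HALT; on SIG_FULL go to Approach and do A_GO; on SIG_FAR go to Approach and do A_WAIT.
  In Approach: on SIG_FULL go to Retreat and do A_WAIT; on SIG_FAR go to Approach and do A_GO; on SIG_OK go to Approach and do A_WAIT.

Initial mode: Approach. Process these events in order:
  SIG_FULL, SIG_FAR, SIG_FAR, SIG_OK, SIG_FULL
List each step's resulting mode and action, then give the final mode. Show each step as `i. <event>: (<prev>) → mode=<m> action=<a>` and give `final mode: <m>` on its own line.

final mode: Retreat

1. SIG_FULL: (Approach) → mode=Retreat action=A_WAIT
2. SIG_FAR: (Retreat) → mode=Approach action=A_WAIT
3. SIG_FAR: (Approach) → mode=Approach action=A_GO
4. SIG_OK: (Approach) → mode=Approach action=A_WAIT
5. SIG_FULL: (Approach) → mode=Retreat action=A_WAIT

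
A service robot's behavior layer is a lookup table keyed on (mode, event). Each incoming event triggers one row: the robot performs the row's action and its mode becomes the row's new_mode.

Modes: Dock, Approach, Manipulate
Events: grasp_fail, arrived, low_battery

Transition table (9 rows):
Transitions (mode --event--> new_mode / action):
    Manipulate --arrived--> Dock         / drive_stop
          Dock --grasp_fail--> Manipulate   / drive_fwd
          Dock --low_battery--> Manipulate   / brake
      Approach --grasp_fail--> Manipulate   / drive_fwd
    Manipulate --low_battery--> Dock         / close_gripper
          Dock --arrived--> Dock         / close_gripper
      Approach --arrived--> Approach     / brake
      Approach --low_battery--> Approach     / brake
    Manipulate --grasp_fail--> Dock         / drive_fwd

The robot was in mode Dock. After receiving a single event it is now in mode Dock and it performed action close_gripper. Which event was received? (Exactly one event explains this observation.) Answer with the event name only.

arrived

try grasp_fail: (Dock, grasp_fail) → (Manipulate, drive_fwd)
try arrived: (Dock, arrived) → (Dock, close_gripper)  ← matches
try low_battery: (Dock, low_battery) → (Manipulate, brake)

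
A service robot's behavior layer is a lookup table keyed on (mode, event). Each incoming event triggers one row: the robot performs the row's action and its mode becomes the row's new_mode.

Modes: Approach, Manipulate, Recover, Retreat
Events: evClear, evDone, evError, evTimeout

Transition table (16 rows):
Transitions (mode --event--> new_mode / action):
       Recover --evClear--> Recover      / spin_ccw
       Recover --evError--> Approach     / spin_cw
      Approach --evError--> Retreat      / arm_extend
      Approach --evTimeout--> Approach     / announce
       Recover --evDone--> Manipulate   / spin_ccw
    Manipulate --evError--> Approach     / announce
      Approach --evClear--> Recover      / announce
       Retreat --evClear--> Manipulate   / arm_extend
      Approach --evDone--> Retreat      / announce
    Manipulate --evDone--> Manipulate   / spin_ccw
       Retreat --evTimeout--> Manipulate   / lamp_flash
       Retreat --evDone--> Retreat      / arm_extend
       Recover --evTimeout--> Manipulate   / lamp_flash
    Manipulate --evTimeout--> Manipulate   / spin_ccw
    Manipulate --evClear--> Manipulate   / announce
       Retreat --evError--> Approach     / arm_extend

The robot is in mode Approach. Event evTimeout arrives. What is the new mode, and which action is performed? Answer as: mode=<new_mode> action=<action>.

current mode = Approach; filter table to that mode:
  (Approach, evError) → (Retreat, arm_extend)
  (Approach, evTimeout) → (Approach, announce)  ← event matches
  (Approach, evClear) → (Recover, announce)
  (Approach, evDone) → (Retreat, announce)
event = evTimeout selects (Approach, announce)

mode=Approach action=announce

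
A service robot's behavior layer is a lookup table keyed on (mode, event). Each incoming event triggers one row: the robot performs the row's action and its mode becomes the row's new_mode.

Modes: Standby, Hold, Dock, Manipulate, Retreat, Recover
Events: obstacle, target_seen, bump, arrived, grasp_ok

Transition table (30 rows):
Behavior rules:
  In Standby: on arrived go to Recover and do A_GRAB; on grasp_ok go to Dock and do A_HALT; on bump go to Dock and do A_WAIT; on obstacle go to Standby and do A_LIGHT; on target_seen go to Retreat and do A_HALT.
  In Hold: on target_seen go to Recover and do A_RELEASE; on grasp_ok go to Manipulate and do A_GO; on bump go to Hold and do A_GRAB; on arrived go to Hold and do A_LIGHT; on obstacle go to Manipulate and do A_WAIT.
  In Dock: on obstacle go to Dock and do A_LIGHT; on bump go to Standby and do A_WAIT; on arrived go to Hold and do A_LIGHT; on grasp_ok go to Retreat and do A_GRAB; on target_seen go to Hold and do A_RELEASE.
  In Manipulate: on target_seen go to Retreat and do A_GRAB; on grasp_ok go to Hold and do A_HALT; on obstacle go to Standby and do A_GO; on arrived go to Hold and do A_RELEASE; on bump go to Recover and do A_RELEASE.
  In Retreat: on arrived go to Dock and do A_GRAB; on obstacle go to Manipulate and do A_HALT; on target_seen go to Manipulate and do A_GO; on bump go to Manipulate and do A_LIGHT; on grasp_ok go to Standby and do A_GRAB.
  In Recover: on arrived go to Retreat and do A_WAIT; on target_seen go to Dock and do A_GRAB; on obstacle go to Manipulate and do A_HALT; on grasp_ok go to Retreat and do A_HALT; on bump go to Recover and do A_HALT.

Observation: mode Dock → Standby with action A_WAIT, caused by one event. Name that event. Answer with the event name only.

bump

try obstacle: (Dock, obstacle) → (Dock, A_LIGHT)
try target_seen: (Dock, target_seen) → (Hold, A_RELEASE)
try bump: (Dock, bump) → (Standby, A_WAIT)  ← matches
try arrived: (Dock, arrived) → (Hold, A_LIGHT)
try grasp_ok: (Dock, grasp_ok) → (Retreat, A_GRAB)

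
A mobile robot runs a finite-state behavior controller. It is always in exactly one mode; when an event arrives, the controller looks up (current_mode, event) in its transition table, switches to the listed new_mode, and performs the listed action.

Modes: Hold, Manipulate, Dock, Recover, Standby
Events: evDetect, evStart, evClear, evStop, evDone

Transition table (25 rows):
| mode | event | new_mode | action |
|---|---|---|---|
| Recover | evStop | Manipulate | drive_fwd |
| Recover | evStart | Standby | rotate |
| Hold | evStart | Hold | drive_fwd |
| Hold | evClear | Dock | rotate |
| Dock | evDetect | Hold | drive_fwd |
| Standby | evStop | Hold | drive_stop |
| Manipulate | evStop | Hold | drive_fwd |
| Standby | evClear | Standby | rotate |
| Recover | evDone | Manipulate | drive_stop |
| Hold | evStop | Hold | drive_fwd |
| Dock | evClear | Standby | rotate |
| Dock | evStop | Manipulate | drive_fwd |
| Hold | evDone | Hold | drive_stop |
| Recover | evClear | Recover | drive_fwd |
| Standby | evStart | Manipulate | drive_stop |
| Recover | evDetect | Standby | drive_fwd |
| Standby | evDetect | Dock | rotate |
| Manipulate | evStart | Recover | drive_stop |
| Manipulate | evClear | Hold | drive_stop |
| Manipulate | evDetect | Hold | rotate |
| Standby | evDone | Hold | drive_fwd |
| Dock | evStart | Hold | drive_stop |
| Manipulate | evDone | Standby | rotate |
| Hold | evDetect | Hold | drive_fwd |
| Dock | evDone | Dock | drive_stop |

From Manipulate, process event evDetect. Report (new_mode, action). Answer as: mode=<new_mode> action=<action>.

mode=Hold action=rotate

current mode = Manipulate; filter table to that mode:
  (Manipulate, evStop) → (Hold, drive_fwd)
  (Manipulate, evStart) → (Recover, drive_stop)
  (Manipulate, evClear) → (Hold, drive_stop)
  (Manipulate, evDetect) → (Hold, rotate)  ← event matches
  (Manipulate, evDone) → (Standby, rotate)
event = evDetect selects (Hold, rotate)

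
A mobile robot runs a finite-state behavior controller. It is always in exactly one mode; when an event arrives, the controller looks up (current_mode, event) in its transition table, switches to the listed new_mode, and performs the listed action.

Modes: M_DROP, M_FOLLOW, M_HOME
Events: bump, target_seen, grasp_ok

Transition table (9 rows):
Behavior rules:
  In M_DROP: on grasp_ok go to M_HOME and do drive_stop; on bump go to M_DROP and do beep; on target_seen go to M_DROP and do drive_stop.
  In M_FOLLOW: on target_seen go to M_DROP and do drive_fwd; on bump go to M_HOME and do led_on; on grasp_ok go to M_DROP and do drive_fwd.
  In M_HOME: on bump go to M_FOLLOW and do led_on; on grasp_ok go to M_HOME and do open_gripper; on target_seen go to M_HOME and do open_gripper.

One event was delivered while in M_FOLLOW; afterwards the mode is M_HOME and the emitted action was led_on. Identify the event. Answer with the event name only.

try bump: (M_FOLLOW, bump) → (M_HOME, led_on)  ← matches
try target_seen: (M_FOLLOW, target_seen) → (M_DROP, drive_fwd)
try grasp_ok: (M_FOLLOW, grasp_ok) → (M_DROP, drive_fwd)

bump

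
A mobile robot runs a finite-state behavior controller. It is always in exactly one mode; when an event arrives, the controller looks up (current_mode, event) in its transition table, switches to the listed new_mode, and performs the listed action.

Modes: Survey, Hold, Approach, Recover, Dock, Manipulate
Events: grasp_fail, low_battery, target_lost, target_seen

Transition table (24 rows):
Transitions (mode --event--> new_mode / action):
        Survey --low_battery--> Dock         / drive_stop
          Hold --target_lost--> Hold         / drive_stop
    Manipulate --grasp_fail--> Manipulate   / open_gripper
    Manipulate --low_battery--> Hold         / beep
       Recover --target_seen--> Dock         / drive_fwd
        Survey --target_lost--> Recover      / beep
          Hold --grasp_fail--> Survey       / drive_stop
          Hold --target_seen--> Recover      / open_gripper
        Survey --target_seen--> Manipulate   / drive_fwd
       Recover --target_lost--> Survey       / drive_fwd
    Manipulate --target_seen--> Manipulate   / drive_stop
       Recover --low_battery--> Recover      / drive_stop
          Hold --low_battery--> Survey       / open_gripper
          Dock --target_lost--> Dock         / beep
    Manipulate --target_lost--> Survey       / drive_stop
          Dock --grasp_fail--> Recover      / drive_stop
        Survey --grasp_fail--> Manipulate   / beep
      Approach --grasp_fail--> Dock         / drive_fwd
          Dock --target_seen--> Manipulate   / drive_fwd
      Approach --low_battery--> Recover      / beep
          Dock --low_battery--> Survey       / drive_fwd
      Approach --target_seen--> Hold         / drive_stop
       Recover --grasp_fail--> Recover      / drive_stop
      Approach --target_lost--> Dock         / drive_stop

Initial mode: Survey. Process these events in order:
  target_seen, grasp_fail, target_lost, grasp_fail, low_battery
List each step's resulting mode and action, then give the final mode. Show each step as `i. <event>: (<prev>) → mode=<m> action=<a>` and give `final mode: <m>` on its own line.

1. target_seen: (Survey) → mode=Manipulate action=drive_fwd
2. grasp_fail: (Manipulate) → mode=Manipulate action=open_gripper
3. target_lost: (Manipulate) → mode=Survey action=drive_stop
4. grasp_fail: (Survey) → mode=Manipulate action=beep
5. low_battery: (Manipulate) → mode=Hold action=beep

final mode: Hold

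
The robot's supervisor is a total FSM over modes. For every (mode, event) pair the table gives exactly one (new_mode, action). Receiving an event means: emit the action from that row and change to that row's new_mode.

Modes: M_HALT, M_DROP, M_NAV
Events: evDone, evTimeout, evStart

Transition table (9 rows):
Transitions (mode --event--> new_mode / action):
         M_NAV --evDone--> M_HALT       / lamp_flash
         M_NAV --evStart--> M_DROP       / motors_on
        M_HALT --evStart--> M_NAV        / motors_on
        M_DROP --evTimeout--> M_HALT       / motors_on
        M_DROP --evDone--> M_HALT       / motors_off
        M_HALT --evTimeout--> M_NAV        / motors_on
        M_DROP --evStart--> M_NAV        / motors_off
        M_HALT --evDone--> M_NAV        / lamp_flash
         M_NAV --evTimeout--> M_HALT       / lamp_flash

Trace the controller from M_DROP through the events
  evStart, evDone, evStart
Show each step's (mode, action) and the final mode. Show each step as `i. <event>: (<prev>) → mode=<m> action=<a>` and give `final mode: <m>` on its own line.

1. evStart: (M_DROP) → mode=M_NAV action=motors_off
2. evDone: (M_NAV) → mode=M_HALT action=lamp_flash
3. evStart: (M_HALT) → mode=M_NAV action=motors_on

final mode: M_NAV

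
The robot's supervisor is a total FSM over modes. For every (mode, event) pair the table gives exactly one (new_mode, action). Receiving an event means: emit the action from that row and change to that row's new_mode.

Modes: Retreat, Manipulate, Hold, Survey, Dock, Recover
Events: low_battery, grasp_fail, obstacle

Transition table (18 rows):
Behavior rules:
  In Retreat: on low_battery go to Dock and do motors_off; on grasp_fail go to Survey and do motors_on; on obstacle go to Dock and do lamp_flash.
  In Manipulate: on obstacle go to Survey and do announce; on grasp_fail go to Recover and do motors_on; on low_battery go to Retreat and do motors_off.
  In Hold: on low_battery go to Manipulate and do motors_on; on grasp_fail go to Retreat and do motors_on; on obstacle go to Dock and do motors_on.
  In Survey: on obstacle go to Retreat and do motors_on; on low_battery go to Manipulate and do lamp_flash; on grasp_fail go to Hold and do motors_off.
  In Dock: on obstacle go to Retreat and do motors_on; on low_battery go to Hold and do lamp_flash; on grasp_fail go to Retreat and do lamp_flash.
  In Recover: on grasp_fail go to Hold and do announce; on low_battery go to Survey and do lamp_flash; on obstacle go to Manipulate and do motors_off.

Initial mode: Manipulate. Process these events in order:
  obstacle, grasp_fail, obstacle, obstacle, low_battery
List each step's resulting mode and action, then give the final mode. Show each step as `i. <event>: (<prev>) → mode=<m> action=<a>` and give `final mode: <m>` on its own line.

1. obstacle: (Manipulate) → mode=Survey action=announce
2. grasp_fail: (Survey) → mode=Hold action=motors_off
3. obstacle: (Hold) → mode=Dock action=motors_on
4. obstacle: (Dock) → mode=Retreat action=motors_on
5. low_battery: (Retreat) → mode=Dock action=motors_off

final mode: Dock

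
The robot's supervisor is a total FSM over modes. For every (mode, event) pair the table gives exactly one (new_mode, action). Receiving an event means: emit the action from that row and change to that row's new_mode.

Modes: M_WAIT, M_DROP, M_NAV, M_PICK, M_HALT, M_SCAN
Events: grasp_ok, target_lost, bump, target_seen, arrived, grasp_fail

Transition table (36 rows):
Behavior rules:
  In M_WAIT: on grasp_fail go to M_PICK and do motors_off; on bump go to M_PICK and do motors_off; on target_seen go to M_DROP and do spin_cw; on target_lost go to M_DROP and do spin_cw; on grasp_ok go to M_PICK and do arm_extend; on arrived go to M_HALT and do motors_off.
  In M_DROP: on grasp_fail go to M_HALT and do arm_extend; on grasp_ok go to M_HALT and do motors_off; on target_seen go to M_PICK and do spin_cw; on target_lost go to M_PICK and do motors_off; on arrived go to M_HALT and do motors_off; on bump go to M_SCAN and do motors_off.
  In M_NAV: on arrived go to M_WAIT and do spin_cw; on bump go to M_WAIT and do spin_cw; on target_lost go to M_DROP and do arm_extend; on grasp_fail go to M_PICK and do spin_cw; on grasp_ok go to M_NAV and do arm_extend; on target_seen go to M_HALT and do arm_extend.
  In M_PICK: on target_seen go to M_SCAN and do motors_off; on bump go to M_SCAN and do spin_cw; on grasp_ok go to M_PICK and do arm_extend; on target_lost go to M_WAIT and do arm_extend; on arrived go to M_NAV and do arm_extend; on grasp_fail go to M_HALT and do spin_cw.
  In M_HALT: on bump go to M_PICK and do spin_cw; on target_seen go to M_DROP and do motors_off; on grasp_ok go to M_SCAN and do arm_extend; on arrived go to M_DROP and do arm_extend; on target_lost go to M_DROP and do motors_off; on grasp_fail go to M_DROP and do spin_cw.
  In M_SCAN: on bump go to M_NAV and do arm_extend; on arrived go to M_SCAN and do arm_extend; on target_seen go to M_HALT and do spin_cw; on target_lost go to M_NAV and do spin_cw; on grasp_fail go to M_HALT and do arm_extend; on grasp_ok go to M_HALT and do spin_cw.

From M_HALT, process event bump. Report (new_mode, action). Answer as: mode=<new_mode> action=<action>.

mode=M_PICK action=spin_cw

current mode = M_HALT; filter table to that mode:
  (M_HALT, bump) → (M_PICK, spin_cw)  ← event matches
  (M_HALT, target_seen) → (M_DROP, motors_off)
  (M_HALT, grasp_ok) → (M_SCAN, arm_extend)
  (M_HALT, arrived) → (M_DROP, arm_extend)
  (M_HALT, target_lost) → (M_DROP, motors_off)
  (M_HALT, grasp_fail) → (M_DROP, spin_cw)
event = bump selects (M_PICK, spin_cw)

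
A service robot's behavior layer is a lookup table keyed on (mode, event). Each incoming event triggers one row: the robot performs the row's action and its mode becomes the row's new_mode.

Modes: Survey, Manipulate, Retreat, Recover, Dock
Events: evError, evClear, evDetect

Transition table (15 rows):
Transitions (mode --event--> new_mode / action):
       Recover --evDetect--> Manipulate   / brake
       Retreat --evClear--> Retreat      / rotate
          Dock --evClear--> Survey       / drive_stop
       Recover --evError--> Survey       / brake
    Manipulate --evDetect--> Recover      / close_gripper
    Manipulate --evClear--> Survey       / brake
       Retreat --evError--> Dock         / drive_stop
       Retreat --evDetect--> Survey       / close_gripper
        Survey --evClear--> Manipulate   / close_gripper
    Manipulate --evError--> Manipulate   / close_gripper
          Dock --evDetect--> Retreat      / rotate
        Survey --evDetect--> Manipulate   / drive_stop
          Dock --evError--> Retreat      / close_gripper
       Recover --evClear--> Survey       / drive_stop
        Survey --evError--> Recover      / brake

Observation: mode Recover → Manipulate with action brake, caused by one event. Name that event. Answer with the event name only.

evDetect

try evError: (Recover, evError) → (Survey, brake)
try evClear: (Recover, evClear) → (Survey, drive_stop)
try evDetect: (Recover, evDetect) → (Manipulate, brake)  ← matches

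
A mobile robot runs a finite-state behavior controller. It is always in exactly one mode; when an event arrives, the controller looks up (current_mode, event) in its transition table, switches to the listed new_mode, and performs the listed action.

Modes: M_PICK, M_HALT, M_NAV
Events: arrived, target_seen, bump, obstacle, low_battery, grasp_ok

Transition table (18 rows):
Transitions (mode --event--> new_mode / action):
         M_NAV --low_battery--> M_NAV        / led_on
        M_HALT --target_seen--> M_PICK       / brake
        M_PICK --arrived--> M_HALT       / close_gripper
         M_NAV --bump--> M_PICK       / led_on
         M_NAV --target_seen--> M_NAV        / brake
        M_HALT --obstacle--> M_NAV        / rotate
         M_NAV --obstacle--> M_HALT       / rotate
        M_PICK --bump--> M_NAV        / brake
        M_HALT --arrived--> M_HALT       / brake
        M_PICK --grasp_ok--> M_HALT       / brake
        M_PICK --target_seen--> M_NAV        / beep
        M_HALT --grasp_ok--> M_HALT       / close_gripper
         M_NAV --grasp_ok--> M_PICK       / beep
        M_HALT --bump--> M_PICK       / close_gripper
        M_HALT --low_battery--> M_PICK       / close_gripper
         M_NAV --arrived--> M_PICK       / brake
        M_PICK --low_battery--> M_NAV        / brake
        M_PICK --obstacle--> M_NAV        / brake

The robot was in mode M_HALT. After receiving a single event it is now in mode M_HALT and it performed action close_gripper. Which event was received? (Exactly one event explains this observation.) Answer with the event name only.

grasp_ok

try arrived: (M_HALT, arrived) → (M_HALT, brake)
try target_seen: (M_HALT, target_seen) → (M_PICK, brake)
try bump: (M_HALT, bump) → (M_PICK, close_gripper)
try obstacle: (M_HALT, obstacle) → (M_NAV, rotate)
try low_battery: (M_HALT, low_battery) → (M_PICK, close_gripper)
try grasp_ok: (M_HALT, grasp_ok) → (M_HALT, close_gripper)  ← matches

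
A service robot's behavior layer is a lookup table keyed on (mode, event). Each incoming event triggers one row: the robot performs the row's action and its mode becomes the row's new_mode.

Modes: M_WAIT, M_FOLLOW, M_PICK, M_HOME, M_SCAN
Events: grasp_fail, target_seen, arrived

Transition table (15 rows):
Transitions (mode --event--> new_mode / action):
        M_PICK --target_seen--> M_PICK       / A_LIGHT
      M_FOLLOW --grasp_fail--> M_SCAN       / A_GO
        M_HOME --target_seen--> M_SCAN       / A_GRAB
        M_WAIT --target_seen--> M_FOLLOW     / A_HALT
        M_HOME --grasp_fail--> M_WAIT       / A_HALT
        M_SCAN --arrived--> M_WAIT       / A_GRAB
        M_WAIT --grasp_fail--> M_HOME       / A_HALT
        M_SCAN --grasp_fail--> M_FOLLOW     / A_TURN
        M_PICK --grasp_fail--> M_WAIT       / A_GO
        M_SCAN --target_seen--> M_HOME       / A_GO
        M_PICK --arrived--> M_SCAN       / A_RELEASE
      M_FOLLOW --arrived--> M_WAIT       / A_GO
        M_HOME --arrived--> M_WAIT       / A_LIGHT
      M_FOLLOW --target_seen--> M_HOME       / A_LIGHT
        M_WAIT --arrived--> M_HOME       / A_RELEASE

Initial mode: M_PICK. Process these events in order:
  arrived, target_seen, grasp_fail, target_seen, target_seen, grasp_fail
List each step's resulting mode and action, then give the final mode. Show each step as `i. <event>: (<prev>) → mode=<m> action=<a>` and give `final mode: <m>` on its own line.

1. arrived: (M_PICK) → mode=M_SCAN action=A_RELEASE
2. target_seen: (M_SCAN) → mode=M_HOME action=A_GO
3. grasp_fail: (M_HOME) → mode=M_WAIT action=A_HALT
4. target_seen: (M_WAIT) → mode=M_FOLLOW action=A_HALT
5. target_seen: (M_FOLLOW) → mode=M_HOME action=A_LIGHT
6. grasp_fail: (M_HOME) → mode=M_WAIT action=A_HALT

final mode: M_WAIT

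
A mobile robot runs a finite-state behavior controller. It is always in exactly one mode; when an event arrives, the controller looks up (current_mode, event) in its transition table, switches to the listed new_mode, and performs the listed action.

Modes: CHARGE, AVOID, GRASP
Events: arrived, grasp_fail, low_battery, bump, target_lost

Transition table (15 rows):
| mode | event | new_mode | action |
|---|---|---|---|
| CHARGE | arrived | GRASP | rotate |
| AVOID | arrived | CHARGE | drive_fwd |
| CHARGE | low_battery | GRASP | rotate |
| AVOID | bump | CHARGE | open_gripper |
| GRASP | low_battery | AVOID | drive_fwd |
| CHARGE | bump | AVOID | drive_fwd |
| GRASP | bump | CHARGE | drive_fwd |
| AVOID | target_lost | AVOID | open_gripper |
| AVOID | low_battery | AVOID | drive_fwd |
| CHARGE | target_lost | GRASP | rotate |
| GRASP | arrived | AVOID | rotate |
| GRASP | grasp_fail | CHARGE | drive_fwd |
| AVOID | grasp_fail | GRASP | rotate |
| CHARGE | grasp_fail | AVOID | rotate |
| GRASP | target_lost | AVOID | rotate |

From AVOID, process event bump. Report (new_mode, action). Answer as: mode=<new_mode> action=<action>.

mode=CHARGE action=open_gripper

current mode = AVOID; filter table to that mode:
  (AVOID, arrived) → (CHARGE, drive_fwd)
  (AVOID, bump) → (CHARGE, open_gripper)  ← event matches
  (AVOID, target_lost) → (AVOID, open_gripper)
  (AVOID, low_battery) → (AVOID, drive_fwd)
  (AVOID, grasp_fail) → (GRASP, rotate)
event = bump selects (CHARGE, open_gripper)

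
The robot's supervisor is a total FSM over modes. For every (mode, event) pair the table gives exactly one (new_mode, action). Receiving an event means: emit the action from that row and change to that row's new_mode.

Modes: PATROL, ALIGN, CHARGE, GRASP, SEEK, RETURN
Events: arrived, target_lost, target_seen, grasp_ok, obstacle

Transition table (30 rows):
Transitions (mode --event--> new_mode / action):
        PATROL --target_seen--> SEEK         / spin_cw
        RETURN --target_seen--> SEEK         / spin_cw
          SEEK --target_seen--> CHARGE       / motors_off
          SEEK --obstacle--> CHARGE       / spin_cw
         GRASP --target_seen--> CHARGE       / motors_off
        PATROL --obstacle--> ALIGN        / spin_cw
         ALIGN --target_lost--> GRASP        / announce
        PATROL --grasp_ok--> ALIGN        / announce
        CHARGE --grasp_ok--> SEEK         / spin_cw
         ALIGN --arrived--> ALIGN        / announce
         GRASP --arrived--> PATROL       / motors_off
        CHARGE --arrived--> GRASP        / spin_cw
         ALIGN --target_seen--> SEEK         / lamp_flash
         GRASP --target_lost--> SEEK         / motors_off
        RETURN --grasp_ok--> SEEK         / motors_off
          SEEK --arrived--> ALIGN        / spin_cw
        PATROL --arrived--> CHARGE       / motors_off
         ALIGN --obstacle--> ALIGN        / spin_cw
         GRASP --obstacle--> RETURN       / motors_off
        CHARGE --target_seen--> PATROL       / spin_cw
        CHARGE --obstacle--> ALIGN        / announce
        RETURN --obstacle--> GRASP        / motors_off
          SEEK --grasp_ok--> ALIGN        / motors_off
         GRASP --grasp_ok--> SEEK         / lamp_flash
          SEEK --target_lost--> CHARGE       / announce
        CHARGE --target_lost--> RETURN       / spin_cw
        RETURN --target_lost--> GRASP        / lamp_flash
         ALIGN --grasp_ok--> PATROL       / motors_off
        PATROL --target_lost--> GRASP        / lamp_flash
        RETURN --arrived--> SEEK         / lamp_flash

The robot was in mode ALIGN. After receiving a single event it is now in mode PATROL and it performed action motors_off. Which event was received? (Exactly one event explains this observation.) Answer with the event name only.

grasp_ok

try arrived: (ALIGN, arrived) → (ALIGN, announce)
try target_lost: (ALIGN, target_lost) → (GRASP, announce)
try target_seen: (ALIGN, target_seen) → (SEEK, lamp_flash)
try grasp_ok: (ALIGN, grasp_ok) → (PATROL, motors_off)  ← matches
try obstacle: (ALIGN, obstacle) → (ALIGN, spin_cw)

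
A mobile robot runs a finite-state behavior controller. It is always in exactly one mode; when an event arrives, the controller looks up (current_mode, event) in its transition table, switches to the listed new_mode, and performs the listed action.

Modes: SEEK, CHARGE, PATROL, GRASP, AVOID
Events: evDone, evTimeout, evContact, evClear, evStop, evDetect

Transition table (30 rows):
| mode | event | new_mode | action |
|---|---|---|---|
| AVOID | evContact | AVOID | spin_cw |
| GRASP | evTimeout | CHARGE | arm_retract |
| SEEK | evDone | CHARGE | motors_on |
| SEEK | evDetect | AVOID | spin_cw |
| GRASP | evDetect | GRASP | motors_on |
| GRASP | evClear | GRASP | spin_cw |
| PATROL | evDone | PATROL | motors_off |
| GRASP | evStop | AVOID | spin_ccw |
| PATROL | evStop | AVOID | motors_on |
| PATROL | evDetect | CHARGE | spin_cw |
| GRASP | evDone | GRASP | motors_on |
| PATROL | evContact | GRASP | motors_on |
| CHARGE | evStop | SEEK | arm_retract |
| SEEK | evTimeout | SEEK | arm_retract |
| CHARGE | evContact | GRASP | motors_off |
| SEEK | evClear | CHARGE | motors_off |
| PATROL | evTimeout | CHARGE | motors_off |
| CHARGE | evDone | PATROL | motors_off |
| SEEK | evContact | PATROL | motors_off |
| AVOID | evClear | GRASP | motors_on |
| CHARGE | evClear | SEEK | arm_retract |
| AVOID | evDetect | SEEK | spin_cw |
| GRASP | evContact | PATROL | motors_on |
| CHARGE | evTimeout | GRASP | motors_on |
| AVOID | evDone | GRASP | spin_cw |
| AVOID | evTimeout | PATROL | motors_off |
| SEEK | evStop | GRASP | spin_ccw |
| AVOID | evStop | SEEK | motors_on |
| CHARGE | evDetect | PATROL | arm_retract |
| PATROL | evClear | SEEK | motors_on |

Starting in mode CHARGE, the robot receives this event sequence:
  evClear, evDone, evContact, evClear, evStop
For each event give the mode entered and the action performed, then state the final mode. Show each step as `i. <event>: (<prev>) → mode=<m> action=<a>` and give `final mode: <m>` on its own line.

1. evClear: (CHARGE) → mode=SEEK action=arm_retract
2. evDone: (SEEK) → mode=CHARGE action=motors_on
3. evContact: (CHARGE) → mode=GRASP action=motors_off
4. evClear: (GRASP) → mode=GRASP action=spin_cw
5. evStop: (GRASP) → mode=AVOID action=spin_ccw

final mode: AVOID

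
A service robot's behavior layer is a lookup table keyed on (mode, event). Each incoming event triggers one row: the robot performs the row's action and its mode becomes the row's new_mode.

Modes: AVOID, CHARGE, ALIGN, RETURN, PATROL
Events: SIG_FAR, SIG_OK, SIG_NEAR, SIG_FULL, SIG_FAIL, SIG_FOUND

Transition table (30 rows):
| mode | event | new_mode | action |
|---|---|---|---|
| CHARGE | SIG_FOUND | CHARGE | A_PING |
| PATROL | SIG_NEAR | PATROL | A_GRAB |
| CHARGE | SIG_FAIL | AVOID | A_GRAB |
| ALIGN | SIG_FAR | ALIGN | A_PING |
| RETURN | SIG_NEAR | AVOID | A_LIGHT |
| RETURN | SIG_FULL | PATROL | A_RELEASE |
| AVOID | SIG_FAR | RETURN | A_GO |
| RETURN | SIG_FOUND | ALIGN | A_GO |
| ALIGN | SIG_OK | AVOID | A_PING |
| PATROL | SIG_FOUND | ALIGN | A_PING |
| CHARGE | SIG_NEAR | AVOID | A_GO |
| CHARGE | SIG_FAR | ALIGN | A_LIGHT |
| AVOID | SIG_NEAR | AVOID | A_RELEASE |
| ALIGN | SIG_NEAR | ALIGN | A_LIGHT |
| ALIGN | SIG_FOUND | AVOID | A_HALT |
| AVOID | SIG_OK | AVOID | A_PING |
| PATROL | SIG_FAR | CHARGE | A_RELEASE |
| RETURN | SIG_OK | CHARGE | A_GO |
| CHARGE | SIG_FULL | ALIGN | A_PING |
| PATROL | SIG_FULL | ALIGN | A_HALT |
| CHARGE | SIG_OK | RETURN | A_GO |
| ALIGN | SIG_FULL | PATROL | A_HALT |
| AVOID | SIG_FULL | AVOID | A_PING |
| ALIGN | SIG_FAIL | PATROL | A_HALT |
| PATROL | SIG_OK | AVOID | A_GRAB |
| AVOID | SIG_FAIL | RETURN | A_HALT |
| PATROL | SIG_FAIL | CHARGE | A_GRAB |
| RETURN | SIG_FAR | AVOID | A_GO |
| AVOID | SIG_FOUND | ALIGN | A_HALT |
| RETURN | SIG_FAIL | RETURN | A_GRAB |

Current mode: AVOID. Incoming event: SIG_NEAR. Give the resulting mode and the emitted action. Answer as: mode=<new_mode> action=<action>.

mode=AVOID action=A_RELEASE

current mode = AVOID; filter table to that mode:
  (AVOID, SIG_FAR) → (RETURN, A_GO)
  (AVOID, SIG_NEAR) → (AVOID, A_RELEASE)  ← event matches
  (AVOID, SIG_OK) → (AVOID, A_PING)
  (AVOID, SIG_FULL) → (AVOID, A_PING)
  (AVOID, SIG_FAIL) → (RETURN, A_HALT)
  (AVOID, SIG_FOUND) → (ALIGN, A_HALT)
event = SIG_NEAR selects (AVOID, A_RELEASE)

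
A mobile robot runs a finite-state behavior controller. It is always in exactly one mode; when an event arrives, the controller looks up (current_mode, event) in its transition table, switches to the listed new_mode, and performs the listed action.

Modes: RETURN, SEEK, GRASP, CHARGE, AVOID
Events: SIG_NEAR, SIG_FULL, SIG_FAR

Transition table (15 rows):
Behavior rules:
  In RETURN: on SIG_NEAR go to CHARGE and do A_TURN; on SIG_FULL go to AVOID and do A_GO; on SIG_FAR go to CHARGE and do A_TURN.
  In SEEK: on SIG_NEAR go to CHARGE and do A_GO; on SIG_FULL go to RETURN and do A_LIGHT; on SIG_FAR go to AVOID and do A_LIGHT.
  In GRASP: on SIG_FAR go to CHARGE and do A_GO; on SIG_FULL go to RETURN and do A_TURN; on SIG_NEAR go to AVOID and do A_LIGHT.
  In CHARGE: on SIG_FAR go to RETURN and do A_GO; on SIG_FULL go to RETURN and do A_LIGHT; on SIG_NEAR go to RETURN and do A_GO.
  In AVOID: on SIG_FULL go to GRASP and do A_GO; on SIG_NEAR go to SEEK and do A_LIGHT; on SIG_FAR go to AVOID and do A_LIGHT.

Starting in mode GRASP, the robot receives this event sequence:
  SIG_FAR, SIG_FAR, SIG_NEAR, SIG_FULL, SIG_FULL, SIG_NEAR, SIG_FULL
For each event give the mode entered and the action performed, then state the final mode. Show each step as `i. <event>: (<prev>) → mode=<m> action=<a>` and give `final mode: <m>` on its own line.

final mode: RETURN

1. SIG_FAR: (GRASP) → mode=CHARGE action=A_GO
2. SIG_FAR: (CHARGE) → mode=RETURN action=A_GO
3. SIG_NEAR: (RETURN) → mode=CHARGE action=A_TURN
4. SIG_FULL: (CHARGE) → mode=RETURN action=A_LIGHT
5. SIG_FULL: (RETURN) → mode=AVOID action=A_GO
6. SIG_NEAR: (AVOID) → mode=SEEK action=A_LIGHT
7. SIG_FULL: (SEEK) → mode=RETURN action=A_LIGHT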